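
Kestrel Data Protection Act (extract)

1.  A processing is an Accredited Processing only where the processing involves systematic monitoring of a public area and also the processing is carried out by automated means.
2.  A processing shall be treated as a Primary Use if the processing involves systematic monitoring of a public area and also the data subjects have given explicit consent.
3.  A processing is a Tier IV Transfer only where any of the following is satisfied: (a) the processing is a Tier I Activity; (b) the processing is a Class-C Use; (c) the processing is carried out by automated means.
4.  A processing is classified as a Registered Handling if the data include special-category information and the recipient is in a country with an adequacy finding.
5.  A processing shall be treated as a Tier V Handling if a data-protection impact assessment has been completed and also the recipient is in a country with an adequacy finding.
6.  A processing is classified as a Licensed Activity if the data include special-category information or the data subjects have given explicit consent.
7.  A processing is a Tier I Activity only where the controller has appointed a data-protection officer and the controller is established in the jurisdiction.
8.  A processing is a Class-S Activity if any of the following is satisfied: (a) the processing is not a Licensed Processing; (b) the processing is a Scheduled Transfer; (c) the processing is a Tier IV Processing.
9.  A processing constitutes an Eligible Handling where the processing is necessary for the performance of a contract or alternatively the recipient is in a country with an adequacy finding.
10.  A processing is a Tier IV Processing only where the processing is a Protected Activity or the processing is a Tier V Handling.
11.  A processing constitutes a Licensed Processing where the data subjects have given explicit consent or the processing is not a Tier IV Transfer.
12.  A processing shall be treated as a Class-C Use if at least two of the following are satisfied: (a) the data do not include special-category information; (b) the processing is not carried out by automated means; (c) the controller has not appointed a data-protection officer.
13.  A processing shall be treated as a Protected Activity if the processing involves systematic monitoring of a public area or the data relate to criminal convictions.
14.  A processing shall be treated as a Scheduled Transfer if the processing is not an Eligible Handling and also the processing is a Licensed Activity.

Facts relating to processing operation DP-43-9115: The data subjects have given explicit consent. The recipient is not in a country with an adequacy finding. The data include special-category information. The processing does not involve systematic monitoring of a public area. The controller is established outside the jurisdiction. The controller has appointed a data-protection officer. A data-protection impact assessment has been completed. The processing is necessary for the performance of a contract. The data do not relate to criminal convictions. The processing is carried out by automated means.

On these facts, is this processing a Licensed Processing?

Yes

Under paragraph 7: the controller has appointed a data-protection officer? yes; and the controller is established in the jurisdiction? no. So the processing is not a Tier I Activity.
Under paragraph 12: the data do not include special-category information? no; the processing is not carried out by automated means? no; the controller has not appointed a data-protection officer? no — 0 of 3 hold (need ≥2) → not satisfied.
Under paragraph 3: Tier I Activity (paragraph 7)? no; or Class-C Use (paragraph 12)? no; or the processing is carried out by automated means? yes. So the processing is a Tier IV Transfer.
Under paragraph 11: the data subjects have given explicit consent? yes; or not a Tier IV Transfer (paragraph 3)? no. So the processing is a Licensed Processing.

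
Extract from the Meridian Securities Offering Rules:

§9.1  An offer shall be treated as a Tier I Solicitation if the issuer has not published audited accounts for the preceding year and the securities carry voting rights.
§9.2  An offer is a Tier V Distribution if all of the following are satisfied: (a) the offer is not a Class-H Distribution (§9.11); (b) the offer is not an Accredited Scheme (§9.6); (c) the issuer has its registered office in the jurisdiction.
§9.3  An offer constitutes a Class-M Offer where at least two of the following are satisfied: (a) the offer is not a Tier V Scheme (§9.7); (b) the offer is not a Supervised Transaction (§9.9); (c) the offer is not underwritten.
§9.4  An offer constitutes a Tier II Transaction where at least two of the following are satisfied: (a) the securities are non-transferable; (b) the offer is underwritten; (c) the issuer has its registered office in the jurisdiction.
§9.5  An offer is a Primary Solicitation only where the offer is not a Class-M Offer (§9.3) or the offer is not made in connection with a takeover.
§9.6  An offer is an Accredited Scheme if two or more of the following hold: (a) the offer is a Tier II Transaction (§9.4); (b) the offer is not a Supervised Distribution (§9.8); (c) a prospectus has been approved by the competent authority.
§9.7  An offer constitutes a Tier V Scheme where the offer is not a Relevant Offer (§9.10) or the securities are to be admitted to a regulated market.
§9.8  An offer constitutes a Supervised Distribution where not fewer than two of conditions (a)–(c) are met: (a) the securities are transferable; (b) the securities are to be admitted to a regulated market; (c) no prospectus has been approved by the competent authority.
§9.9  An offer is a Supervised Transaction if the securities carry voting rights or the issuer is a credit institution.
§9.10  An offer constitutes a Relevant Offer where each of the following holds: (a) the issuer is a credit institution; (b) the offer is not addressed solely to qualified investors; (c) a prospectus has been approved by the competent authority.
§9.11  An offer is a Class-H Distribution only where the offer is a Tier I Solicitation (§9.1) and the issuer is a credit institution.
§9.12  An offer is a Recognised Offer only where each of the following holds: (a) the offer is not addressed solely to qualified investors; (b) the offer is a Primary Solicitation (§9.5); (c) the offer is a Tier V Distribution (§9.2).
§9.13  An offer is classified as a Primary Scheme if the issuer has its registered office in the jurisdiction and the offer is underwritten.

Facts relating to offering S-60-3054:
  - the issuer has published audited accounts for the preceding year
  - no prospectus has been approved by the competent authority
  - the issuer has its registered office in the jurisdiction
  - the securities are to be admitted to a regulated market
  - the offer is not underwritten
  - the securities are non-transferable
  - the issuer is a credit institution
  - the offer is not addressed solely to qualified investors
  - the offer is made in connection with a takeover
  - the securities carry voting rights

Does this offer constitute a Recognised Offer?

Yes

Under §9.10: the issuer is a credit institution? yes; and the offer is not addressed solely to qualified investors? yes; and a prospectus has been approved by the competent authority? no. So the offer is not a Relevant Offer.
Under §9.7: not a Relevant Offer (§9.10)? yes; or the securities are to be admitted to a regulated market? yes. So the offer is a Tier V Scheme.
Under §9.9: the securities carry voting rights? yes; or the issuer is a credit institution? yes. So the offer is a Supervised Transaction.
Under §9.3: not a Tier V Scheme (§9.7)? no; not a Supervised Transaction (§9.9)? no; the offer is not underwritten? yes — 1 of 3 hold (need ≥2) → not satisfied.
Under §9.5: not a Class-M Offer (§9.3)? yes; or the offer is not made in connection with a takeover? no. So the offer is a Primary Solicitation.
Under §9.1: the issuer has not published audited accounts for the preceding year? no; and the securities carry voting rights? yes. So the offer is not a Tier I Solicitation.
Under §9.11: Tier I Solicitation (§9.1)? no; and the issuer is a credit institution? yes. So the offer is not a Class-H Distribution.
Under §9.4: the securities are non-transferable? yes; the offer is underwritten? no; the issuer has its registered office in the jurisdiction? yes — 2 of 3 hold (need ≥2) → satisfied.
Under §9.8: the securities are transferable? no; the securities are to be admitted to a regulated market? yes; no prospectus has been approved by the competent authority? yes — 2 of 3 hold (need ≥2) → satisfied.
Under §9.6: Tier II Transaction (§9.4)? yes; not a Supervised Distribution (§9.8)? no; a prospectus has been approved by the competent authority? no — 1 of 3 hold (need ≥2) → not satisfied.
Under §9.2: not a Class-H Distribution (§9.11)? yes; and not an Accredited Scheme (§9.6)? yes; and the issuer has its registered office in the jurisdiction? yes. So the offer is a Tier V Distribution.
Under §9.12: the offer is not addressed solely to qualified investors? yes; and Primary Solicitation (§9.5)? yes; and Tier V Distribution (§9.2)? yes. So the offer is a Recognised Offer.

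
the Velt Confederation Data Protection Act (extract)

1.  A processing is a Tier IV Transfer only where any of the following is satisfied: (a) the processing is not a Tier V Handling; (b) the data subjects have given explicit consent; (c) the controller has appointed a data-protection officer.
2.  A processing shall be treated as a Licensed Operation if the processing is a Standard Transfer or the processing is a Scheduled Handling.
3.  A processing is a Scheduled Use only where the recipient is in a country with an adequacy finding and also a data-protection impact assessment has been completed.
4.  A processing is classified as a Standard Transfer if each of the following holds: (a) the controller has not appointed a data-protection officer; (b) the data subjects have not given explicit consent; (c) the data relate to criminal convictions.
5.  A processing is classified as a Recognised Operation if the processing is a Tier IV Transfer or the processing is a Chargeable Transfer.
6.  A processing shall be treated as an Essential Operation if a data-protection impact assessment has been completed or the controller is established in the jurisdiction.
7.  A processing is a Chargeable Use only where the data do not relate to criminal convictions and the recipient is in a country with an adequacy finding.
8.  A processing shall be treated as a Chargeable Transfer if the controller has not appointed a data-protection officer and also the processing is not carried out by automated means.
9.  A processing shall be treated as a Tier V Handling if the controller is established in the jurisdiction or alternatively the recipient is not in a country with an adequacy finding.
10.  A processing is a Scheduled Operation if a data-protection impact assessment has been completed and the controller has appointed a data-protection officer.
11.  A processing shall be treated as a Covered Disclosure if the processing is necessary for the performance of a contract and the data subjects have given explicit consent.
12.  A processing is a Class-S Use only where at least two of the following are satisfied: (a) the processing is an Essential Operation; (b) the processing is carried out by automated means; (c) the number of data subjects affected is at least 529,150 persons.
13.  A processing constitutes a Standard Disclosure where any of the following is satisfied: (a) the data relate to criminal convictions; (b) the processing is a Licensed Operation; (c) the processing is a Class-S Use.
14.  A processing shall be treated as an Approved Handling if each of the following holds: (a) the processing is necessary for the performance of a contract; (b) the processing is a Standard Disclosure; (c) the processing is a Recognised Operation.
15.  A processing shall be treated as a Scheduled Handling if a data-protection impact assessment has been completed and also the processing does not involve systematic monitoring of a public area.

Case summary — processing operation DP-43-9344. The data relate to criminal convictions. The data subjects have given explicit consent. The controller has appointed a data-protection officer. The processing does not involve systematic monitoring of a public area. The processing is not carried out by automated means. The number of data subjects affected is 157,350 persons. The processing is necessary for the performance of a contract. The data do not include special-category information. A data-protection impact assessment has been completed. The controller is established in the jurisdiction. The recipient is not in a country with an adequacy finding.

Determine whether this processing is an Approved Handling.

Yes

paragraph 4 — Standard Transfer: [the controller has not appointed a data-protection officer? no] AND [the data subjects have not given explicit consent? no] AND [the data relate to criminal convictions? yes] → not satisfied.
paragraph 15 — Scheduled Handling: [a data-protection impact assessment has been completed? yes] AND [the processing does not involve systematic monitoring of a public area? yes] → satisfied.
paragraph 2 — Licensed Operation: [Standard Transfer (paragraph 4)? no] OR [Scheduled Handling (paragraph 15)? yes] → satisfied.
paragraph 6 — Essential Operation: [a data-protection impact assessment has been completed? yes] OR [the controller is established in the jurisdiction? yes] → satisfied.
paragraph 12 — Class-S Use: Essential Operation (paragraph 6)? yes; the processing is carried out by automated means? no; number of data subjects affected: 157,350 persons ≥ 529,150 persons? no — 1 of 3 hold (need ≥2) → not satisfied.
paragraph 13 — Standard Disclosure: [the data relate to criminal convictions? yes] OR [Licensed Operation (paragraph 2)? yes] OR [Class-S Use (paragraph 12)? no] → satisfied.
paragraph 9 — Tier V Handling: [the controller is established in the jurisdiction? yes] OR [the recipient is not in a country with an adequacy finding? yes] → satisfied.
paragraph 1 — Tier IV Transfer: [not a Tier V Handling (paragraph 9)? no] OR [the data subjects have given explicit consent? yes] OR [the controller has appointed a data-protection officer? yes] → satisfied.
paragraph 8 — Chargeable Transfer: [the controller has not appointed a data-protection officer? no] AND [the processing is not carried out by automated means? yes] → not satisfied.
paragraph 5 — Recognised Operation: [Tier IV Transfer (paragraph 1)? yes] OR [Chargeable Transfer (paragraph 8)? no] → satisfied.
paragraph 14 — Approved Handling: [the processing is necessary for the performance of a contract? yes] AND [Standard Disclosure (paragraph 13)? yes] AND [Recognised Operation (paragraph 5)? yes] → satisfied.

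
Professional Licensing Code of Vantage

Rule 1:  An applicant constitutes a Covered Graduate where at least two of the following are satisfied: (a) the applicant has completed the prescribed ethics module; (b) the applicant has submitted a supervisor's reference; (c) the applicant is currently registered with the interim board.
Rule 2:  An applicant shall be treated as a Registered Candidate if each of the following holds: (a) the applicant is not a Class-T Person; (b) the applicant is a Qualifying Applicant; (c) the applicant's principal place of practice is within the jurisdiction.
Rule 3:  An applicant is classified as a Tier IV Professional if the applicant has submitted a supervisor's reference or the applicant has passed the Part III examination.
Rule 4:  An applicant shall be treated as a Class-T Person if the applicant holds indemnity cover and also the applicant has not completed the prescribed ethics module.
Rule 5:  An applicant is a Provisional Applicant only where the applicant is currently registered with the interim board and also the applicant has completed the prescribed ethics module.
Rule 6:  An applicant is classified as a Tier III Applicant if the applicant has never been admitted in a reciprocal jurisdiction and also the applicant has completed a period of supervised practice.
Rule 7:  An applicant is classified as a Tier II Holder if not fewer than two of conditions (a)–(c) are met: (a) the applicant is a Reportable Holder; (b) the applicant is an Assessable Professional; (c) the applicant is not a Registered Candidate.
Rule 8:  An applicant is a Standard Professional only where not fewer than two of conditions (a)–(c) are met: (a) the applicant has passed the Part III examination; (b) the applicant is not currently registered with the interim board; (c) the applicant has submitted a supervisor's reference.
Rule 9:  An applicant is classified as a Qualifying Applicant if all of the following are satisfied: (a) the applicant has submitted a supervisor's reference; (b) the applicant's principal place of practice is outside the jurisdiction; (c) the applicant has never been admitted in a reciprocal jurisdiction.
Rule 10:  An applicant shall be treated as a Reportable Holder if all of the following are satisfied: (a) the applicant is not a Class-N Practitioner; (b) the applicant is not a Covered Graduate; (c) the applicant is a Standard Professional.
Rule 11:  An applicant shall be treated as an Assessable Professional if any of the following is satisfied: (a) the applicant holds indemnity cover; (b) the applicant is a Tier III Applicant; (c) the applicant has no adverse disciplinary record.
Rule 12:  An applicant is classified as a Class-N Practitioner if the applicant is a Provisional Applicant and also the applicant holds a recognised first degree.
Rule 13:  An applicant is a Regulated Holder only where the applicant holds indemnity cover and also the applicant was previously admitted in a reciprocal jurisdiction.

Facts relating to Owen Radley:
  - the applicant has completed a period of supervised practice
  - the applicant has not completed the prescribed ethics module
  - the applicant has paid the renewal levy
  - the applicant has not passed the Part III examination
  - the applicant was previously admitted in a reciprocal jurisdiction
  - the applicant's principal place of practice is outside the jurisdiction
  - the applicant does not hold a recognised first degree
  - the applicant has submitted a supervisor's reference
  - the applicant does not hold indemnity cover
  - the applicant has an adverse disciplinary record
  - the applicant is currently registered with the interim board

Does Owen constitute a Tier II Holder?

rule 5 — Provisional Applicant: [the applicant is currently registered with the interim board? yes] AND [the applicant has completed the prescribed ethics module? no] → not satisfied.
rule 12 — Class-N Practitioner: [Provisional Applicant (rule 5)? no] AND [the applicant holds a recognised first degree? no] → not satisfied.
rule 1 — Covered Graduate: the applicant has completed the prescribed ethics module? no; the applicant has submitted a supervisor's reference? yes; the applicant is currently registered with the interim board? yes — 2 of 3 hold (need ≥2) → satisfied.
rule 8 — Standard Professional: the applicant has passed the Part III examination? no; the applicant is not currently registered with the interim board? no; the applicant has submitted a supervisor's reference? yes — 1 of 3 hold (need ≥2) → not satisfied.
rule 10 — Reportable Holder: [not a Class-N Practitioner (rule 12)? yes] AND [not a Covered Graduate (rule 1)? no] AND [Standard Professional (rule 8)? no] → not satisfied.
rule 6 — Tier III Applicant: [the applicant has never been admitted in a reciprocal jurisdiction? no] AND [the applicant has completed a period of supervised practice? yes] → not satisfied.
rule 11 — Assessable Professional: [the applicant holds indemnity cover? no] OR [Tier III Applicant (rule 6)? no] OR [the applicant has no adverse disciplinary record? no] → not satisfied.
rule 4 — Class-T Person: [the applicant holds indemnity cover? no] AND [the applicant has not completed the prescribed ethics module? yes] → not satisfied.
rule 9 — Qualifying Applicant: [the applicant has submitted a supervisor's reference? yes] AND [the applicant's principal place of practice is outside the jurisdiction? yes] AND [the applicant has never been admitted in a reciprocal jurisdiction? no] → not satisfied.
rule 2 — Registered Candidate: [not a Class-T Person (rule 4)? yes] AND [Qualifying Applicant (rule 9)? no] AND [the applicant's principal place of practice is within the jurisdiction? no] → not satisfied.
rule 7 — Tier II Holder: Reportable Holder (rule 10)? no; Assessable Professional (rule 11)? no; not a Registered Candidate (rule 2)? yes — 1 of 3 hold (need ≥2) → not satisfied.

No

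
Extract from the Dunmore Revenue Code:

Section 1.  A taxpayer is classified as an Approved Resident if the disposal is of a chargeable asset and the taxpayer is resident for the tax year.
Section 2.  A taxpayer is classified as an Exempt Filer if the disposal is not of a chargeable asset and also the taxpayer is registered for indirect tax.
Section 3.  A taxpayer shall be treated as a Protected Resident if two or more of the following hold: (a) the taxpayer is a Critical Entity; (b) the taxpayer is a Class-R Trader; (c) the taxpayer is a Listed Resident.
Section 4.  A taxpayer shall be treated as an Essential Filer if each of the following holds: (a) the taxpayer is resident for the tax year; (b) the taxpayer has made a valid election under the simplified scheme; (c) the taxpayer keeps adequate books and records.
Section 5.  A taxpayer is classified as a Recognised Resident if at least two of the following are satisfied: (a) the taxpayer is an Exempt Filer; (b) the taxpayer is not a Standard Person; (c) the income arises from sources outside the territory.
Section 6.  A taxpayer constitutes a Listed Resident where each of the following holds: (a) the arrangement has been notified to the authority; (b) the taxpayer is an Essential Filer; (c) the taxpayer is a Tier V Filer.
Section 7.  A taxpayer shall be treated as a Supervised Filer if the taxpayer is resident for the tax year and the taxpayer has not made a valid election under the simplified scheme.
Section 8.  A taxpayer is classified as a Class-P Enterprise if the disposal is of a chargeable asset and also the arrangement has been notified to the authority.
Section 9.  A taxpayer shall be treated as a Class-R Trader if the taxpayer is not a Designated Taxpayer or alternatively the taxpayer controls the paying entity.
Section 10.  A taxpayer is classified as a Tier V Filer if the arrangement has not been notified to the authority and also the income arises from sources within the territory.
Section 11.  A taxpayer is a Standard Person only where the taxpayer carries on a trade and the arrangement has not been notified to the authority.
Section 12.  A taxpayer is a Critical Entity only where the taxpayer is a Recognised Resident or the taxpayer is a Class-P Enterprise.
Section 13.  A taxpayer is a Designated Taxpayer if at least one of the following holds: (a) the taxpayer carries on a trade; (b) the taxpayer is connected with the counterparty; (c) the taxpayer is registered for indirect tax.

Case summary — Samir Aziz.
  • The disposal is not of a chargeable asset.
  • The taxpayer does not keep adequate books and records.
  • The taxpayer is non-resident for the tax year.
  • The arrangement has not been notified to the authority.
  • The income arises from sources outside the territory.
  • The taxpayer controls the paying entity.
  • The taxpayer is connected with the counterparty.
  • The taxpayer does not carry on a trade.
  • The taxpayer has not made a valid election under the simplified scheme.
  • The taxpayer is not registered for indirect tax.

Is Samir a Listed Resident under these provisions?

Under section 4: the taxpayer is resident for the tax year? no; and the taxpayer has made a valid election under the simplified scheme? no; and the taxpayer keeps adequate books and records? no. So the taxpayer is not an Essential Filer.
Under section 10: the arrangement has not been notified to the authority? yes; and the income arises from sources within the territory? no. So the taxpayer is not a Tier V Filer.
Under section 6: the arrangement has been notified to the authority? no; and Essential Filer (section 4)? no; and Tier V Filer (section 10)? no. So the taxpayer is not a Listed Resident.

No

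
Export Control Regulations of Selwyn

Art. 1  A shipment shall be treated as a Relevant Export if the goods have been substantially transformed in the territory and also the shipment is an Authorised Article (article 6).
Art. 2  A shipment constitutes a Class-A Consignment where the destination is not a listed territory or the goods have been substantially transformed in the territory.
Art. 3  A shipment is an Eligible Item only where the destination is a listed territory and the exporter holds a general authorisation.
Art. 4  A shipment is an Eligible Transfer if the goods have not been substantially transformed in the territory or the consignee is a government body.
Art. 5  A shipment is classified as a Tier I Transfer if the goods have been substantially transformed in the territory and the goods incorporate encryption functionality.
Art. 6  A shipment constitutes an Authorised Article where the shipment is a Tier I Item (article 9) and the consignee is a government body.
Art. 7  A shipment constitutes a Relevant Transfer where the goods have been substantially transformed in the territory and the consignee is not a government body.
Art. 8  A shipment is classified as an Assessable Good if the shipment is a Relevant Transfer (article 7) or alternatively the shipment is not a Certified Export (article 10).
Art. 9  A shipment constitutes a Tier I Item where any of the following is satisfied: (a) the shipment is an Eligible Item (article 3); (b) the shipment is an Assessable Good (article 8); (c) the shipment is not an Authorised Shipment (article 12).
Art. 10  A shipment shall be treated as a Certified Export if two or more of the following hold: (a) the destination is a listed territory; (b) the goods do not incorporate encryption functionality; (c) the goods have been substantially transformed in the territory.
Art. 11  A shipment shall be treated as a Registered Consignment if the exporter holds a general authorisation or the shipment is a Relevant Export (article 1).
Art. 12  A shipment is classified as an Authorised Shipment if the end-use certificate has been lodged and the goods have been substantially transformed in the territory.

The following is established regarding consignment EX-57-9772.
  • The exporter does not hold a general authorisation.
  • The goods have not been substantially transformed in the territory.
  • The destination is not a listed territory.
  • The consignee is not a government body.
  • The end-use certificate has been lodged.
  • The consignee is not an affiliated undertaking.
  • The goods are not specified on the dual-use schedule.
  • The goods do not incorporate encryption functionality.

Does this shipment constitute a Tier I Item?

Yes

article 3 — Eligible Item: [the destination is a listed territory? no] AND [the exporter holds a general authorisation? no] → not satisfied.
article 7 — Relevant Transfer: [the goods have been substantially transformed in the territory? no] AND [the consignee is not a government body? yes] → not satisfied.
article 10 — Certified Export: the destination is a listed territory? no; the goods do not incorporate encryption functionality? yes; the goods have been substantially transformed in the territory? no — 1 of 3 hold (need ≥2) → not satisfied.
article 8 — Assessable Good: [Relevant Transfer (article 7)? no] OR [not a Certified Export (article 10)? yes] → satisfied.
article 12 — Authorised Shipment: [the end-use certificate has been lodged? yes] AND [the goods have been substantially transformed in the territory? no] → not satisfied.
article 9 — Tier I Item: [Eligible Item (article 3)? no] OR [Assessable Good (article 8)? yes] OR [not an Authorised Shipment (article 12)? yes] → satisfied.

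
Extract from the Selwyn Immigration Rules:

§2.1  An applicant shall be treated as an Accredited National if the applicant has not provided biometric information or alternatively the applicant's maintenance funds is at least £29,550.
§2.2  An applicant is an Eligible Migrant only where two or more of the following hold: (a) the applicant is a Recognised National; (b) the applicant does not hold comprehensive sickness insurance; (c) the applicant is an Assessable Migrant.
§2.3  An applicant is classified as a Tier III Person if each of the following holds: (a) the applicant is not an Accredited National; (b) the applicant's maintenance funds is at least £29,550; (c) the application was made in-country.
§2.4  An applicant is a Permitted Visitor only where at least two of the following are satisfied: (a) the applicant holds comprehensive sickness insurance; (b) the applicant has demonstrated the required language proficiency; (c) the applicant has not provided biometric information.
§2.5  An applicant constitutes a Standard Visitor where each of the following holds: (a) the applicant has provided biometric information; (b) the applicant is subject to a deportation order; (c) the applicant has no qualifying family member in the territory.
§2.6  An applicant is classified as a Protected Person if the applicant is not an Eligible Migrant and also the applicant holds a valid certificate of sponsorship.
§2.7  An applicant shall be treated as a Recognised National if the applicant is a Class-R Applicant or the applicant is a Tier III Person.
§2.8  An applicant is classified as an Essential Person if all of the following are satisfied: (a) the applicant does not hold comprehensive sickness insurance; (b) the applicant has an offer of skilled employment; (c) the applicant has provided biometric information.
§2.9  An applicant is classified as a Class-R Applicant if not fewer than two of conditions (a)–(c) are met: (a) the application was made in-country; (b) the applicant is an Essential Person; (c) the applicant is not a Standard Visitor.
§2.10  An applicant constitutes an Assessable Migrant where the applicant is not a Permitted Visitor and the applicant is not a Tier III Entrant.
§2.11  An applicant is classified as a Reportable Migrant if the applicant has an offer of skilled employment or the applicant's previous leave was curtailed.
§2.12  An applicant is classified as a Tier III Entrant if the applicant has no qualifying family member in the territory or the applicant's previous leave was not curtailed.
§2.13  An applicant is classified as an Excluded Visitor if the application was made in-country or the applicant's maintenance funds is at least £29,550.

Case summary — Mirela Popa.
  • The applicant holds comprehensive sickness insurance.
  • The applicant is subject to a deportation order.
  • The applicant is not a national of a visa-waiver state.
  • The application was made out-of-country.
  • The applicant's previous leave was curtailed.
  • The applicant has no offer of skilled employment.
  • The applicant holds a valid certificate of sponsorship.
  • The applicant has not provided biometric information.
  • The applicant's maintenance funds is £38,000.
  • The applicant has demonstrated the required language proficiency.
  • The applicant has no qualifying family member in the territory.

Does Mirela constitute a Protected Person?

§2.8 — Essential Person: [the applicant does not hold comprehensive sickness insurance? no] AND [the applicant has an offer of skilled employment? no] AND [the applicant has provided biometric information? no] → not satisfied.
§2.5 — Standard Visitor: [the applicant has provided biometric information? no] AND [the applicant is subject to a deportation order? yes] AND [the applicant has no qualifying family member in the territory? yes] → not satisfied.
§2.9 — Class-R Applicant: the application was made in-country? no; Essential Person (§2.8)? no; not a Standard Visitor (§2.5)? yes — 1 of 3 hold (need ≥2) → not satisfied.
§2.1 — Accredited National: [the applicant has not provided biometric information? yes] OR [applicant's maintenance funds: £38,000 ≥ £29,550? yes] → satisfied.
§2.3 — Tier III Person: [not an Accredited National (§2.1)? no] AND [applicant's maintenance funds: £38,000 ≥ £29,550? yes] AND [the application was made in-country? no] → not satisfied.
§2.7 — Recognised National: [Class-R Applicant (§2.9)? no] OR [Tier III Person (§2.3)? no] → not satisfied.
§2.4 — Permitted Visitor: the applicant holds comprehensive sickness insurance? yes; the applicant has demonstrated the required language proficiency? yes; the applicant has not provided biometric information? yes — 3 of 3 hold (need ≥2) → satisfied.
§2.12 — Tier III Entrant: [the applicant has no qualifying family member in the territory? yes] OR [the applicant's previous leave was not curtailed? no] → satisfied.
§2.10 — Assessable Migrant: [not a Permitted Visitor (§2.4)? no] AND [not a Tier III Entrant (§2.12)? no] → not satisfied.
§2.2 — Eligible Migrant: Recognised National (§2.7)? no; the applicant does not hold comprehensive sickness insurance? no; Assessable Migrant (§2.10)? no — 0 of 3 hold (need ≥2) → not satisfied.
§2.6 — Protected Person: [not an Eligible Migrant (§2.2)? yes] AND [the applicant holds a valid certificate of sponsorship? yes] → satisfied.

Yes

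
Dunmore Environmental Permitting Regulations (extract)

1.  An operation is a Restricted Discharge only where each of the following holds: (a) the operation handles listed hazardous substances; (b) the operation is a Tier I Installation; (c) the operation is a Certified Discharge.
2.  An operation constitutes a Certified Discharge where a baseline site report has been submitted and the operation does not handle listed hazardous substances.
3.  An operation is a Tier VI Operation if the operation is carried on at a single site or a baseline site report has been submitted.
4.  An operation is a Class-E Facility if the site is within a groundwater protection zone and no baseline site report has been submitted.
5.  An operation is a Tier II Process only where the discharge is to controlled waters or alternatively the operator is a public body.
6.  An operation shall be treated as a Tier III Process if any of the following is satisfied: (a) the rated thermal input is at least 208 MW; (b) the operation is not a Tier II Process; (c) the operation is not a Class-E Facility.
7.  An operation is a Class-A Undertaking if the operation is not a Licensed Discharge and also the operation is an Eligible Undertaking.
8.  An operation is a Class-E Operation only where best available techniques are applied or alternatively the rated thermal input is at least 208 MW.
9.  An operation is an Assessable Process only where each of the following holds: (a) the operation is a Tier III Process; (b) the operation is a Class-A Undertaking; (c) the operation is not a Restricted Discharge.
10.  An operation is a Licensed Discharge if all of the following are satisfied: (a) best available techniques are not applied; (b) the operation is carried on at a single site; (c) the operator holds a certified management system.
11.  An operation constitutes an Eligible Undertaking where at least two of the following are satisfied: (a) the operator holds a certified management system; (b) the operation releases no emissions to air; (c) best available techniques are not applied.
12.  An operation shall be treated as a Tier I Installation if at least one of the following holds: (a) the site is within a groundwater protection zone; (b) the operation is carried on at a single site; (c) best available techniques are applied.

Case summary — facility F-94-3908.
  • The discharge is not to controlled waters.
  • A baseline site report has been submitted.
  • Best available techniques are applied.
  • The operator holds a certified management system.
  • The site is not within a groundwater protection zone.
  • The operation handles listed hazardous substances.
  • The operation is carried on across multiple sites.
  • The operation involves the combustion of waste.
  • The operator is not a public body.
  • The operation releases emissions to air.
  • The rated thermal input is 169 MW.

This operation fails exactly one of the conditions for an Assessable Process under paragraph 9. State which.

Class-A Undertaking

paragraph 5 — Tier II Process: [the discharge is to controlled waters? no] OR [the operator is a public body? no] → not satisfied.
paragraph 4 — Class-E Facility: [the site is within a groundwater protection zone? no] AND [no baseline site report has been submitted? no] → not satisfied.
paragraph 6 — Tier III Process: [rated thermal input: 169 MW ≥ 208 MW? no] OR [not a Tier II Process (paragraph 5)? yes] OR [not a Class-E Facility (paragraph 4)? yes] → satisfied.
paragraph 10 — Licensed Discharge: [best available techniques are not applied? no] AND [the operation is carried on at a single site? no] AND [the operator holds a certified management system? yes] → not satisfied.
paragraph 11 — Eligible Undertaking: the operator holds a certified management system? yes; the operation releases no emissions to air? no; best available techniques are not applied? no — 1 of 3 hold (need ≥2) → not satisfied.
paragraph 7 — Class-A Undertaking: [not a Licensed Discharge (paragraph 10)? yes] AND [Eligible Undertaking (paragraph 11)? no] → not satisfied.
paragraph 12 — Tier I Installation: [the site is within a groundwater protection zone? no] OR [the operation is carried on at a single site? no] OR [best available techniques are applied? yes] → satisfied.
paragraph 2 — Certified Discharge: [a baseline site report has been submitted? yes] AND [the operation does not handle listed hazardous substances? no] → not satisfied.
paragraph 1 — Restricted Discharge: [the operation handles listed hazardous substances? yes] AND [Tier I Installation (paragraph 12)? yes] AND [Certified Discharge (paragraph 2)? no] → not satisfied.
paragraph 9 — Assessable Process: [Tier III Process (paragraph 6)? yes] AND [Class-A Undertaking (paragraph 7)? no] AND [not a Restricted Discharge (paragraph 1)? yes] → not satisfied.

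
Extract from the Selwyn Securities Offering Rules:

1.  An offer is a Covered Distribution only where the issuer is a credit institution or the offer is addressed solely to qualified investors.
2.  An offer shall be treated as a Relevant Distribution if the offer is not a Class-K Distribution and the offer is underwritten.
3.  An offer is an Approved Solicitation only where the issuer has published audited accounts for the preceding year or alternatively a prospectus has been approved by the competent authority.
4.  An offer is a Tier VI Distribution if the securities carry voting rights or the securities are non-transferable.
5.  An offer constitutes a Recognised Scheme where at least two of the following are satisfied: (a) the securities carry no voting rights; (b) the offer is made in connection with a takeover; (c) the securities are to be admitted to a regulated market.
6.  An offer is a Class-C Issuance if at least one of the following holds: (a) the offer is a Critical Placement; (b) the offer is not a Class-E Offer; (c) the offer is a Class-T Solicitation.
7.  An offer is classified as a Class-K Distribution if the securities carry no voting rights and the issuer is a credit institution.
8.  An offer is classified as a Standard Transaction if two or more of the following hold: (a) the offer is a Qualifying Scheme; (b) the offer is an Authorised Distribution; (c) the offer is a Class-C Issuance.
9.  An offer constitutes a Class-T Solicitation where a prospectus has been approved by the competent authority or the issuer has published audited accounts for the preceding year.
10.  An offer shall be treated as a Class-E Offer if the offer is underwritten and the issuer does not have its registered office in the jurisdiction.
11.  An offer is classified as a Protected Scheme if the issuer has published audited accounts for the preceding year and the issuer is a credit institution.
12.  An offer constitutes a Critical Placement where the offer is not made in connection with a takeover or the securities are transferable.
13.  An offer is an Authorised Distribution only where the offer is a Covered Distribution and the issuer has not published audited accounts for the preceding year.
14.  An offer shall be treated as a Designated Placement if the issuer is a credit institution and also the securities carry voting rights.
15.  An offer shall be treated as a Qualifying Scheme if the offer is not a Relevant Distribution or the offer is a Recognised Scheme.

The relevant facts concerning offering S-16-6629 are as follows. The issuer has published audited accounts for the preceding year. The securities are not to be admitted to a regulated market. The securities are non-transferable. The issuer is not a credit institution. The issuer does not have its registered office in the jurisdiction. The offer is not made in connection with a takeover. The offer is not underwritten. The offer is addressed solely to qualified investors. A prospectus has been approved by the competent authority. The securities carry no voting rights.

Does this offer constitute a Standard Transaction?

Yes

Under paragraph 7: the securities carry no voting rights? yes; and the issuer is a credit institution? no. So the offer is not a Class-K Distribution.
Under paragraph 2: not a Class-K Distribution (paragraph 7)? yes; and the offer is underwritten? no. So the offer is not a Relevant Distribution.
Under paragraph 5: the securities carry no voting rights? yes; the offer is made in connection with a takeover? no; the securities are to be admitted to a regulated market? no — 1 of 3 hold (need ≥2) → not satisfied.
Under paragraph 15: not a Relevant Distribution (paragraph 2)? yes; or Recognised Scheme (paragraph 5)? no. So the offer is a Qualifying Scheme.
Under paragraph 1: the issuer is a credit institution? no; or the offer is addressed solely to qualified investors? yes. So the offer is a Covered Distribution.
Under paragraph 13: Covered Distribution (paragraph 1)? yes; and the issuer has not published audited accounts for the preceding year? no. So the offer is not an Authorised Distribution.
Under paragraph 12: the offer is not made in connection with a takeover? yes; or the securities are transferable? no. So the offer is a Critical Placement.
Under paragraph 10: the offer is underwritten? no; and the issuer does not have its registered office in the jurisdiction? yes. So the offer is not a Class-E Offer.
Under paragraph 9: a prospectus has been approved by the competent authority? yes; or the issuer has published audited accounts for the preceding year? yes. So the offer is a Class-T Solicitation.
Under paragraph 6: Critical Placement (paragraph 12)? yes; or not a Class-E Offer (paragraph 10)? yes; or Class-T Solicitation (paragraph 9)? yes. So the offer is a Class-C Issuance.
Under paragraph 8: Qualifying Scheme (paragraph 15)? yes; Authorised Distribution (paragraph 13)? no; Class-C Issuance (paragraph 6)? yes — 2 of 3 hold (need ≥2) → satisfied.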